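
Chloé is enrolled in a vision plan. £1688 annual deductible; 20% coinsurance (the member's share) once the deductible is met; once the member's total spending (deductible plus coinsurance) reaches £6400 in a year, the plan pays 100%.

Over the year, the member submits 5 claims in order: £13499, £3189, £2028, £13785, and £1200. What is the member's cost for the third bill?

Bill 1, £13499: £1688 finishes the deductible; £11811 goes to coinsurance; 20% of £11811 = £2362.20. Member pays £4050.20; OOP now £4050.20.
Bill 2, £3189: deductible met; 20% of £3189 = £637.80. Member owes £637.80 (running OOP £4688).
Bill 3, £2028: deductible met; 20% of £2028 = £405.60. Member owes £405.60 (running OOP £5093.60).

£405.60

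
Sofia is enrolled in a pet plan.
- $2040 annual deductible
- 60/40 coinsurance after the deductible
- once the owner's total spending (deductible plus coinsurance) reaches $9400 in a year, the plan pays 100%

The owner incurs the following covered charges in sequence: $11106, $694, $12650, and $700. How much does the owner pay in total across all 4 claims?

Claim 1 — $11106: $2040 finishes the deductible; $9066 goes to coinsurance; 40% of $9066 = $3626.40. Owner pays $5666.40; OOP now $5666.40.
Claim 2 — $694: 40% coinsurance on $694 = $277.60. Owner owes $277.60 (running OOP $5944).
Claim 3 — $12650: 40% coinsurance on $12650 = $5060. OOP would hit $11004 > $9400, so the cap limits the owner to $9400 − $5944 = $3456.
Claim 4 — $700: 40% coinsurance on $700 = $280. OOP would hit $9680 > $9400, so the cap limits the owner to $9400 − $9400 = $0.
Summing the owner's payments: $5666.40 + $277.60 + $3456 + $0 = $9400.

$9400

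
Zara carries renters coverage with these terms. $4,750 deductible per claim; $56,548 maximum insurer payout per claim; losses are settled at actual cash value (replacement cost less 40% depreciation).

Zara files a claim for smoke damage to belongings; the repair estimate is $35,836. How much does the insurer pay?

$16,751.60

Depreciate 40%: the covered value is $35,836 × 0.6 = $21,501.60.
Subtract the deductible: $21,501.60 − $4,750 = $16,751.60.
That's under the $56,548 cap, so the insurer reimburses the full $16,751.60.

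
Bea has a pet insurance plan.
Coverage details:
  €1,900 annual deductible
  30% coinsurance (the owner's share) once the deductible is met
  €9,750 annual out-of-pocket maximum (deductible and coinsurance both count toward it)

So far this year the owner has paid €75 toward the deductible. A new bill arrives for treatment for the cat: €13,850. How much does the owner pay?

Deductible still to meet: €1,900 − €75 = €1,825.
That leaves €13,850 − €1,825 = €12,025 for coinsurance.
Coinsurance: €12,025 × 30% = €3,607.50.
Owner responsibility before any cap: €1,825 + €3,607.50 = €5,432.50.
Cumulative spending €75 + €5,432.50 = €5,507.50 stays under the €9,750 maximum.

€5,432.50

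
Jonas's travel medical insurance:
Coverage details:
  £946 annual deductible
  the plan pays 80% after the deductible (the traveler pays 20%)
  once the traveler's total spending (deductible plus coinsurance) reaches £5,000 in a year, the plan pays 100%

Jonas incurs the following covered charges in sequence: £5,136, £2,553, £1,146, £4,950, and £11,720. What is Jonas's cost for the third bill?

Bill 1, £5,136: £946 to deductible, leaving £4,190; 20% of £4,190 = £838. Traveler pays £1,784; OOP now £1,784.
Bill 2, £2,553: deductible met; 20% of £2,553 = £510.60. Cost to traveler: £510.60. OOP to date £2,294.60.
Bill 3, £1,146: 20% coinsurance on £1,146 = £229.20. Traveler pays £229.20; OOP now £2,523.80.

£229.20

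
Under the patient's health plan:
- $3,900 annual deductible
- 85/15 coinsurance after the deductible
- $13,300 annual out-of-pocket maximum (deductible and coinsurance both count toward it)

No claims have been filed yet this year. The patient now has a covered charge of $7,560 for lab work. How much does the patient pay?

Deductible not yet touched, so the first $3,900 of the bill goes to the deductible.
After the $3,900 deductible portion, $7,560 − $3,900 = $3,660 is subject to coinsurance.
Patient's 15% share of $3,660 is $549.
That puts the patient's cost at $3,900 + $549 = $4,449 before any cap.
Total out-of-pocket so far would be $0 + $4,449 = $4,449, below the $13,300 cap — no reduction.

$4,449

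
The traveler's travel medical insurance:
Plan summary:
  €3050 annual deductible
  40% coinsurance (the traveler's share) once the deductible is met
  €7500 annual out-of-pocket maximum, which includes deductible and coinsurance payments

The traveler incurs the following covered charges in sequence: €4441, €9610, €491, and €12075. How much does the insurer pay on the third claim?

€441.40

Bill 1, €4441: €3050 to deductible, leaving €1391; traveler's 40% is €556.40. Traveler pays €3606.40; OOP now €3606.40. Plan pays €4441 − €3606.40 = €834.60.
Bill 2, €9610: deductible met; 40% of €9610 = €3844. Traveler pays €3844; OOP now €7450.40. Plan pays €9610 − €3844 = €5766.
Bill 3, €491: deductible already satisfied, so traveler's share is 40% × €491 = €196.40. OOP would hit €7646.80 > €7500, so the cap limits the traveler to €7500 − €7450.40 = €49.60. Insurer: €491 − €49.60 = €441.40.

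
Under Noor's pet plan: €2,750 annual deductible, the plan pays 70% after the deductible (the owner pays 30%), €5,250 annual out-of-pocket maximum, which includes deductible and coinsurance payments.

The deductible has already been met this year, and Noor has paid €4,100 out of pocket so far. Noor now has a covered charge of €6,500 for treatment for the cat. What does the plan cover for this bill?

With the deductible met, the entire €6,500 is subject to coinsurance.
Coinsurance: €6,500 × 30% = €1,950.
Adding €1,950 to the €4,100 already spent would give €6,050, which exceeds the €5,250 cap; the owner pays just €5,250 − €4,100 = €1,150.
Insurer pays the balance: €6,500 − €1,150 = €5,350.

€5,350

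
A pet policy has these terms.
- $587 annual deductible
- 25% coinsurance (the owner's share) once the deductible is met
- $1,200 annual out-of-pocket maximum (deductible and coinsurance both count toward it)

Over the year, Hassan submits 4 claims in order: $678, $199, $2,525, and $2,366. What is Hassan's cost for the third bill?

Bill 1, $678: $587 finishes the deductible; $91 goes to coinsurance; coinsurance $91 × 25% = $22.75. Owner owes $609.75 (running OOP $609.75).
Bill 2, $199: deductible already satisfied, so owner's share is 25% × $199 = $49.75. Owner pays $49.75; OOP now $659.50.
Bill 3, $2,525: 25% coinsurance on $2,525 = $631.25. OOP would hit $1,290.75 > $1,200, so the cap limits the owner to $1,200 − $659.50 = $540.50.

$540.50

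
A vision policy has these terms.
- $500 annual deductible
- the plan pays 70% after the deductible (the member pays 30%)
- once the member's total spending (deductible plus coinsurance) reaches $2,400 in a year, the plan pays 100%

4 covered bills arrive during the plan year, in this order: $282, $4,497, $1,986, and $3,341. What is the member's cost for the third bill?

Bill 1, $282: all of it applies to the deductible. Member pays $282; OOP now $282.
Bill 2, $4,497: deductible takes $218, $4,279 remains; member's 30% is $1,283.70. Cost to member: $1,501.70. OOP to date $1,783.70.
Bill 3, $1,986: 30% coinsurance on $1,986 = $595.80. Cost to member: $595.80. OOP to date $2,379.50.

$595.80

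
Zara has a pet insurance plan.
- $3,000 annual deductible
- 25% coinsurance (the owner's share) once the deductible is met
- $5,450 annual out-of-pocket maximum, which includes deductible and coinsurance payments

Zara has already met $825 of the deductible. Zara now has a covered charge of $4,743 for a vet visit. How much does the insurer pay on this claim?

Deductible still to meet: $3,000 − $825 = $2,175.
After the $2,175 deductible portion, $4,743 − $2,175 = $2,568 is subject to coinsurance.
25% of $2,568 = $642 falls to the owner.
Owner responsibility before any cap: $2,175 + $642 = $2,817.
Year-to-date out-of-pocket becomes $825 + $2,817 = $3,642, still under the $5,450 maximum, so no cap applies.
The insurer covers the remainder: $4,743 − $2,817 = $1,926.

$1,926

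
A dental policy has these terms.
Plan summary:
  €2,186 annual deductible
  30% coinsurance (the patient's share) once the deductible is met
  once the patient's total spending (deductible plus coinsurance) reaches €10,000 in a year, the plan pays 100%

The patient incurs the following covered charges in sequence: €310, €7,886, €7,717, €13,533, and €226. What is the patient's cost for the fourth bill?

Bill 1, €310: entire amount goes to the deductible. Patient owes €310 (running OOP €310).
Bill 2, €7,886: €1,876 to deductible, leaving €6,010; 30% of €6,010 = €1,803. Patient owes €3,679 (running OOP €3,989).
Bill 3, €7,717: 30% coinsurance on €7,717 = €2,315.10. Patient owes €2,315.10 (running OOP €6,304.10).
Bill 4, €13,533: 30% coinsurance on €13,533 = €4,059.90. OOP would hit €10,364 > €10,000, so the cap limits the patient to €10,000 − €6,304.10 = €3,695.90.

€3,695.90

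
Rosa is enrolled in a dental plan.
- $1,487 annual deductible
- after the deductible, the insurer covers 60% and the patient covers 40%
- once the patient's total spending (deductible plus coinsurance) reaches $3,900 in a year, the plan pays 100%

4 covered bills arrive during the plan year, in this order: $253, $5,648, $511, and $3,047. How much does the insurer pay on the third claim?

$306.60

#1 ($253): all of it applies to the deductible. Patient pays $253; OOP now $253. Insurer: $253 − $253 = $0.
#2 ($5,648): $1,234 finishes the deductible; $4,414 goes to coinsurance; coinsurance $4,414 × 40% = $1,765.60. Patient pays $2,999.60; OOP now $3,252.60. Insurer: $5,648 − $2,999.60 = $2,648.40.
#3 ($511): deductible already satisfied, so patient's share is 40% × $511 = $204.40. Patient owes $204.40 (running OOP $3,457). Insurer: $511 − $204.40 = $306.60.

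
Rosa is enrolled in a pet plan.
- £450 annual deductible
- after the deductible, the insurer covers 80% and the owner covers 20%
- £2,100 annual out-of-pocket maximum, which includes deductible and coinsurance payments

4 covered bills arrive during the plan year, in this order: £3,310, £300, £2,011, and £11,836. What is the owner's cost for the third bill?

£402.20

Bill 1, £3,310: £450 finishes the deductible; £2,860 goes to coinsurance; 20% of £2,860 = £572. Owner owes £1,022 (running OOP £1,022).
Bill 2, £300: deductible already satisfied, so owner's share is 20% × £300 = £60. Cost to owner: £60. OOP to date £1,082.
Bill 3, £2,011: deductible already satisfied, so owner's share is 20% × £2,011 = £402.20. Owner pays £402.20; OOP now £1,484.20.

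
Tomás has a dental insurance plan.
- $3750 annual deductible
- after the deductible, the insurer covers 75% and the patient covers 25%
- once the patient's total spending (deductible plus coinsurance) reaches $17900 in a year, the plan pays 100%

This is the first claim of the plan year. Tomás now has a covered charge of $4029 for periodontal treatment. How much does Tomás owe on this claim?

The full $3750 deductible is still open; $3750 of this bill applies to it.
The remaining $279 (= $4029 − $3750) moves to coinsurance.
Patient's 25% share of $279 is $69.75.
Patient responsibility before any cap: $3750 + $69.75 = $3819.75.
Cumulative spending $0 + $3819.75 = $3819.75 stays under the $17900 maximum.

$3819.75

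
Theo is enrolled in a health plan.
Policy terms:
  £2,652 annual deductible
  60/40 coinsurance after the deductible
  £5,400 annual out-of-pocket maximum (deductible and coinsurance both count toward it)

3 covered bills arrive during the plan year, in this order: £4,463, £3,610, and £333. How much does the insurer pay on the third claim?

£199.80

Bill 1, £4,463: deductible takes £2,652, £1,811 remains; 40% of £1,811 = £724.40. Cost to patient: £3,376.40. OOP to date £3,376.40. Insurer: £4,463 − £3,376.40 = £1,086.60.
Bill 2, £3,610: deductible already satisfied, so patient's share is 40% × £3,610 = £1,444. Cost to patient: £1,444. OOP to date £4,820.40. Plan pays £3,610 − £1,444 = £2,166.
Bill 3, £333: deductible met; 40% of £333 = £133.20. Patient pays £133.20; OOP now £4,953.60. Plan pays £333 − £133.20 = £199.80.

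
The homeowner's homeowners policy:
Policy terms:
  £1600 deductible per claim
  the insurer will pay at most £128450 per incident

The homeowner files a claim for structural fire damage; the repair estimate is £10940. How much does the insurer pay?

£9340

Subtract the deductible: £10940 − £1600 = £9340.
£9340 ≤ £128450, so the limit doesn't bind; insurer pays £9340.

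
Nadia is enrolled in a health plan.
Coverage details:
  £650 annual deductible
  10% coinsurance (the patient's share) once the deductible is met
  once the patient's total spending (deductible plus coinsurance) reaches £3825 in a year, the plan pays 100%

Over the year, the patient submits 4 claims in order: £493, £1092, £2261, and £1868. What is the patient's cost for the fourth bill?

Bill 1, £493: all of it applies to the deductible. Patient pays £493; OOP now £493.
Bill 2, £1092: £157 finishes the deductible; £935 goes to coinsurance; patient's 10% is £93.50. Patient pays £250.50; OOP now £743.50.
Bill 3, £2261: deductible met; 10% of £2261 = £226.10. Patient owes £226.10 (running OOP £969.60).
Bill 4, £1868: 10% coinsurance on £1868 = £186.80. Patient owes £186.80 (running OOP £1156.40).

£186.80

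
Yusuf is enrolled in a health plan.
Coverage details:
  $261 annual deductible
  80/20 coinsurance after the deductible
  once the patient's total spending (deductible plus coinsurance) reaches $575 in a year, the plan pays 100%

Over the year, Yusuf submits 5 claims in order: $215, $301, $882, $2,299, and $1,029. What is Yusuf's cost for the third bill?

Claim 1 — $215: all of it applies to the deductible. Cost to patient: $215. OOP to date $215.
Claim 2 — $301: deductible takes $46, $255 remains; 20% of $255 = $51. Patient pays $97; OOP now $312.
Claim 3 — $882: 20% coinsurance on $882 = $176.40. Patient owes $176.40 (running OOP $488.40).

$176.40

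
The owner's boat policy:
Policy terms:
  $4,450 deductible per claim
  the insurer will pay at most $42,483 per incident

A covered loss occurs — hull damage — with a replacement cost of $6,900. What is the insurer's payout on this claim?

Less the $4,450 deductible: $6,900 − $4,450 = $2,450.
That's under the $42,483 cap, so the insurer reimburses the full $2,450.

$2,450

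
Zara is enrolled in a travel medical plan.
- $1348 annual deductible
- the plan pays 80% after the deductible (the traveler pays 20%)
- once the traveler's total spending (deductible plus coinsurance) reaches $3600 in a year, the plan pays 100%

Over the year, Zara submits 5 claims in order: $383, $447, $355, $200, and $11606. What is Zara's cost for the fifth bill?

Claim 1 ($383): all of it applies to the deductible. Cost to traveler: $383. OOP to date $383.
Claim 2 ($447): all of it applies to the deductible. Traveler pays $447; OOP now $830.
Claim 3 ($355): all of it applies to the deductible. Cost to traveler: $355. OOP to date $1185.
Claim 4 ($200): $163 to deductible, leaving $37; coinsurance $37 × 20% = $7.40. Traveler owes $170.40 (running OOP $1355.40).
Claim 5 ($11606): deductible already satisfied, so traveler's share is 20% × $11606 = $2321.20. Adding that to $1355.40 gives $3676.60, past the $3600 cap; traveler pays only $3600 − $1355.40 = $2244.60.

$2244.60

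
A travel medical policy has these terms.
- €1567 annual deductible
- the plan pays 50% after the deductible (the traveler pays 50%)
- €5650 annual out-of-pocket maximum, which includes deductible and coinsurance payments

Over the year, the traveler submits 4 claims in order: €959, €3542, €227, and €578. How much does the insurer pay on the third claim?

#1 (€959): all of it applies to the deductible. Traveler pays €959; OOP now €959. Insurer: €959 − €959 = €0.
#2 (€3542): deductible takes €608, €2934 remains; coinsurance €2934 × 50% = €1467. Traveler pays €2075; OOP now €3034. Plan pays €3542 − €2075 = €1467.
#3 (€227): deductible already satisfied, so traveler's share is 50% × €227 = €113.50. Cost to traveler: €113.50. OOP to date €3147.50. Plan pays €227 − €113.50 = €113.50.

€113.50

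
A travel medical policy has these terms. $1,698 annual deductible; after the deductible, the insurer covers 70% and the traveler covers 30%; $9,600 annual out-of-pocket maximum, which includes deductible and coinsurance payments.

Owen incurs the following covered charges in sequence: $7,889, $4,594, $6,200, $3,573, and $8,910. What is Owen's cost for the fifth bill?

#1 ($7,889): $1,698 finishes the deductible; $6,191 goes to coinsurance; 30% of $6,191 = $1,857.30. Cost to traveler: $3,555.30. OOP to date $3,555.30.
#2 ($4,594): 30% coinsurance on $4,594 = $1,378.20. Traveler owes $1,378.20 (running OOP $4,933.50).
#3 ($6,200): deductible already satisfied, so traveler's share is 30% × $6,200 = $1,860. Cost to traveler: $1,860. OOP to date $6,793.50.
#4 ($3,573): 30% coinsurance on $3,573 = $1,071.90. Traveler pays $1,071.90; OOP now $7,865.40.
#5 ($8,910): 30% coinsurance on $8,910 = $2,673. Adding that to $7,865.40 gives $10,538.40, past the $9,600 cap; traveler pays only $9,600 − $7,865.40 = $1,734.60.

$1,734.60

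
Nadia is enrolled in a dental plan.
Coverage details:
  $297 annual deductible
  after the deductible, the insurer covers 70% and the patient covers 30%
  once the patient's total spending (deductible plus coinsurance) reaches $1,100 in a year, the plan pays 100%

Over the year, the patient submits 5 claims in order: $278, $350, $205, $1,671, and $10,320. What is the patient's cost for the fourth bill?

$501.30

#1 ($278): fully absorbed by the deductible. Patient pays $278; OOP now $278.
#2 ($350): $19 to deductible, leaving $331; 30% of $331 = $99.30. Cost to patient: $118.30. OOP to date $396.30.
#3 ($205): deductible met; 30% of $205 = $61.50. Cost to patient: $61.50. OOP to date $457.80.
#4 ($1,671): deductible met; 30% of $1,671 = $501.30. Patient owes $501.30 (running OOP $959.10).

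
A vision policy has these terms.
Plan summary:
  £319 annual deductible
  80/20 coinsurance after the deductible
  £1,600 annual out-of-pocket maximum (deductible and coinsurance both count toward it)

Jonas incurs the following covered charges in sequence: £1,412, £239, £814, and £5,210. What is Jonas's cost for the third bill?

£162.80

Claim 1 (£1,412): deductible takes £319, £1,093 remains; member's 20% is £218.60. Member pays £537.60; OOP now £537.60.
Claim 2 (£239): deductible already satisfied, so member's share is 20% × £239 = £47.80. Cost to member: £47.80. OOP to date £585.40.
Claim 3 (£814): deductible already satisfied, so member's share is 20% × £814 = £162.80. Member pays £162.80; OOP now £748.20.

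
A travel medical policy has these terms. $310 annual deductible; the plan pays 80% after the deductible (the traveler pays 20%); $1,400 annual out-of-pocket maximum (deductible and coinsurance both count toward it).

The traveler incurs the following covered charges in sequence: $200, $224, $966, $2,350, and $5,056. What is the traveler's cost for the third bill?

#1 ($200): entire amount goes to the deductible. Traveler owes $200 (running OOP $200).
#2 ($224): $110 to deductible, leaving $114; coinsurance $114 × 20% = $22.80. Traveler owes $132.80 (running OOP $332.80).
#3 ($966): deductible already satisfied, so traveler's share is 20% × $966 = $193.20. Traveler owes $193.20 (running OOP $526).

$193.20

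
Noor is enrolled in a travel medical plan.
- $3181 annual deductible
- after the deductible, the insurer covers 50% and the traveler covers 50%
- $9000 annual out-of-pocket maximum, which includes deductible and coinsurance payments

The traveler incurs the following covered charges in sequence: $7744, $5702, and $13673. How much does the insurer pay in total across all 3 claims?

$18119

Bill 1, $7744: deductible takes $3181, $4563 remains; 50% of $4563 = $2281.50. Traveler owes $5462.50 (running OOP $5462.50). Plan pays $7744 − $5462.50 = $2281.50.
Bill 2, $5702: deductible met; 50% of $5702 = $2851. Traveler owes $2851 (running OOP $8313.50). Insurer: $5702 − $2851 = $2851.
Bill 3, $13673: deductible already satisfied, so traveler's share is 50% × $13673 = $6836.50. OOP would hit $15150 > $9000, so the cap limits the traveler to $9000 − $8313.50 = $686.50. Insurer: $13673 − $686.50 = $12986.50.
Insurer total = bills − traveler's total = $27119 − $9000 = $18119.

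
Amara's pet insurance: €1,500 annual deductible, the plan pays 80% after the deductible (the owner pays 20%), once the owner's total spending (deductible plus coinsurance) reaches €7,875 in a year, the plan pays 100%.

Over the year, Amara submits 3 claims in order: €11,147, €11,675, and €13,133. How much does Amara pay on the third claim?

€2,110.60

Claim 1 (€11,147): €1,500 to deductible, leaving €9,647; owner's 20% is €1,929.40. Owner pays €3,429.40; OOP now €3,429.40.
Claim 2 (€11,675): deductible already satisfied, so owner's share is 20% × €11,675 = €2,335. Owner pays €2,335; OOP now €5,764.40.
Claim 3 (€13,133): 20% coinsurance on €13,133 = €2,626.60. That would push OOP to €8,391, over the €7,875 cap, so owner pays €7,875 − €5,764.40 = €2,110.60.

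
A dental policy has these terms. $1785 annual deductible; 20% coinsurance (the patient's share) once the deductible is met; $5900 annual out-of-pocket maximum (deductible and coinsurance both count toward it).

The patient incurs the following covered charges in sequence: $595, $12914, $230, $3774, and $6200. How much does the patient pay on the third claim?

$46

Claim 1 — $595: all of it applies to the deductible. Patient pays $595; OOP now $595.
Claim 2 — $12914: $1190 to deductible, leaving $11724; patient's 20% is $2344.80. Patient pays $3534.80; OOP now $4129.80.
Claim 3 — $230: deductible met; 20% of $230 = $46. Patient pays $46; OOP now $4175.80.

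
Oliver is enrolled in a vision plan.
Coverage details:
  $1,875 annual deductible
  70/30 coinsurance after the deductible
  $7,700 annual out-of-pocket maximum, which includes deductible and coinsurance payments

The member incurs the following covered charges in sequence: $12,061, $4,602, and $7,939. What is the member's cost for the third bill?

$1,388.60

Claim 1 — $12,061: $1,875 to deductible, leaving $10,186; member's 30% is $3,055.80. Member pays $4,930.80; OOP now $4,930.80.
Claim 2 — $4,602: 30% coinsurance on $4,602 = $1,380.60. Cost to member: $1,380.60. OOP to date $6,311.40.
Claim 3 — $7,939: 30% coinsurance on $7,939 = $2,381.70. OOP would hit $8,693.10 > $7,700, so the cap limits the member to $7,700 − $6,311.40 = $1,388.60.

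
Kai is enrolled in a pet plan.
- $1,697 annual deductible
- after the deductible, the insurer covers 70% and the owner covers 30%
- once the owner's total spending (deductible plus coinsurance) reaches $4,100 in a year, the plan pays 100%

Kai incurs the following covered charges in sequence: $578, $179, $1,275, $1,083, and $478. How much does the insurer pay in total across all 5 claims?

$1,327.20

Bill 1, $578: all of it applies to the deductible. Cost to owner: $578. OOP to date $578. Plan pays $578 − $578 = $0.
Bill 2, $179: fully absorbed by the deductible. Owner pays $179; OOP now $757. Insurer: $179 − $179 = $0.
Bill 3, $1,275: $940 to deductible, leaving $335; owner's 30% is $100.50. Cost to owner: $1,040.50. OOP to date $1,797.50. Insurer: $1,275 − $1,040.50 = $234.50.
Bill 4, $1,083: deductible met; 30% of $1,083 = $324.90. Owner owes $324.90 (running OOP $2,122.40). Plan pays $1,083 − $324.90 = $758.10.
Bill 5, $478: 30% coinsurance on $478 = $143.40. Cost to owner: $143.40. OOP to date $2,265.80. Plan pays $478 − $143.40 = $334.60.
Insurer total: $0 + $0 + $234.50 + $758.10 + $334.60 = $1,327.20.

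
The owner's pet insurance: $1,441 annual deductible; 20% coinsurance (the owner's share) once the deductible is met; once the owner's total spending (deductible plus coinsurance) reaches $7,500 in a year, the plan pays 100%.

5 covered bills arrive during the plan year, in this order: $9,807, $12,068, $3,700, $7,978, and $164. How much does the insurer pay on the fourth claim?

$6,745.80

#1 ($9,807): deductible takes $1,441, $8,366 remains; owner's 20% is $1,673.20. Cost to owner: $3,114.20. OOP to date $3,114.20. Insurer: $9,807 − $3,114.20 = $6,692.80.
#2 ($12,068): deductible already satisfied, so owner's share is 20% × $12,068 = $2,413.60. Owner owes $2,413.60 (running OOP $5,527.80). Insurer: $12,068 − $2,413.60 = $9,654.40.
#3 ($3,700): deductible already satisfied, so owner's share is 20% × $3,700 = $740. Owner owes $740 (running OOP $6,267.80). Plan pays $3,700 − $740 = $2,960.
#4 ($7,978): deductible met; 20% of $7,978 = $1,595.60. That would push OOP to $7,863.40, over the $7,500 cap, so owner pays $7,500 − $6,267.80 = $1,232.20. Plan pays $7,978 − $1,232.20 = $6,745.80.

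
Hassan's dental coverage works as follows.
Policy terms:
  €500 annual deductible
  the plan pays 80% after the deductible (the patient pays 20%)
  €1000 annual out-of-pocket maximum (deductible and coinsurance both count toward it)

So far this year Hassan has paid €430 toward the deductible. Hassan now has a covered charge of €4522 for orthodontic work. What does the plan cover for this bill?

€430 of the €500 deductible is already met, leaving €70.
After the €70 deductible portion, €4522 − €70 = €4452 is subject to coinsurance.
Patient's 20% share of €4452 is €890.40.
So the patient owes €70 + €890.40 = €960.40 before any cap.
Adding €960.40 to the €430 already spent would give €1390.40, which exceeds the €1000 cap; the patient pays just €1000 − €430 = €570.
The insurer covers the remainder: €4522 − €570 = €3952.

€3952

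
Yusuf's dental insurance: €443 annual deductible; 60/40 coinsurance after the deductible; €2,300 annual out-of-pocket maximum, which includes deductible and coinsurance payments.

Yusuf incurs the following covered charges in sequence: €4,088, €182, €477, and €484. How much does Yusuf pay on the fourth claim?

€135.40

#1 (€4,088): €443 to deductible, leaving €3,645; patient's 40% is €1,458. Cost to patient: €1,901. OOP to date €1,901.
#2 (€182): deductible met; 40% of €182 = €72.80. Patient pays €72.80; OOP now €1,973.80.
#3 (€477): 40% coinsurance on €477 = €190.80. Cost to patient: €190.80. OOP to date €2,164.60.
#4 (€484): deductible met; 40% of €484 = €193.60. Adding that to €2,164.60 gives €2,358.20, past the €2,300 cap; patient pays only €2,300 − €2,164.60 = €135.40.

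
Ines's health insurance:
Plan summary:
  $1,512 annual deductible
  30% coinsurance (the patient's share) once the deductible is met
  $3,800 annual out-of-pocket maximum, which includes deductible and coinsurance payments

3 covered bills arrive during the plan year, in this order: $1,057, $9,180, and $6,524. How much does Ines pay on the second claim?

$2,743

Claim 1 — $1,057: entire amount goes to the deductible. Patient pays $1,057; OOP now $1,057.
Claim 2 — $9,180: $455 finishes the deductible; $8,725 goes to coinsurance; coinsurance $8,725 × 30% = $2,617.50. Together that's $455 + $2,617.50 = $3,072.50. Adding that to $1,057 gives $4,129.50, past the $3,800 cap; patient pays only $3,800 − $1,057 = $2,743.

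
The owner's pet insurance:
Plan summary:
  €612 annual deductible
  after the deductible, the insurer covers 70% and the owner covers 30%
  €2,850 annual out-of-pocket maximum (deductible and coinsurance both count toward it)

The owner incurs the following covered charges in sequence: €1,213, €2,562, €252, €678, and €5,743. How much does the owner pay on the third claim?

€75.60

#1 (€1,213): €612 to deductible, leaving €601; owner's 30% is €180.30. Owner owes €792.30 (running OOP €792.30).
#2 (€2,562): deductible already satisfied, so owner's share is 30% × €2,562 = €768.60. Cost to owner: €768.60. OOP to date €1,560.90.
#3 (€252): deductible met; 30% of €252 = €75.60. Owner pays €75.60; OOP now €1,636.50.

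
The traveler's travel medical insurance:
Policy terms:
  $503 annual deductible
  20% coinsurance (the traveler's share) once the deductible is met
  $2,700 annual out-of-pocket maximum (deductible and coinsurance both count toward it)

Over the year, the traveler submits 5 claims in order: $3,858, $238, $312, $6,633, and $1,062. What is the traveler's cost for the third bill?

Claim 1 ($3,858): $503 to deductible, leaving $3,355; 20% of $3,355 = $671. Traveler owes $1,174 (running OOP $1,174).
Claim 2 ($238): deductible already satisfied, so traveler's share is 20% × $238 = $47.60. Traveler owes $47.60 (running OOP $1,221.60).
Claim 3 ($312): 20% coinsurance on $312 = $62.40. Traveler owes $62.40 (running OOP $1,284).

$62.40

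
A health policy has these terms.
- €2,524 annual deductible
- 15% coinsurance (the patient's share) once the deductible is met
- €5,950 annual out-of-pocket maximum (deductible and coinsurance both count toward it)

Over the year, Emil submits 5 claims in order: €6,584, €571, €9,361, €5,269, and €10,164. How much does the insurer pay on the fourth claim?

€4,478.65

#1 (€6,584): €2,524 to deductible, leaving €4,060; 15% of €4,060 = €609. Patient pays €3,133; OOP now €3,133. Insurer: €6,584 − €3,133 = €3,451.
#2 (€571): deductible met; 15% of €571 = €85.65. Patient pays €85.65; OOP now €3,218.65. Insurer: €571 − €85.65 = €485.35.
#3 (€9,361): deductible met; 15% of €9,361 = €1,404.15. Cost to patient: €1,404.15. OOP to date €4,622.80. Insurer: €9,361 − €1,404.15 = €7,956.85.
#4 (€5,269): deductible met; 15% of €5,269 = €790.35. Patient owes €790.35 (running OOP €5,413.15). Plan pays €5,269 − €790.35 = €4,478.65.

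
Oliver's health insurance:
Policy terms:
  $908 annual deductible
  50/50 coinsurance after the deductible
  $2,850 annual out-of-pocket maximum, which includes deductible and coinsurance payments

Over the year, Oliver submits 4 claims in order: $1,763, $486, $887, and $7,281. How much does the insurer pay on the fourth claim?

Claim 1 — $1,763: $908 to deductible, leaving $855; patient's 50% is $427.50. Cost to patient: $1,335.50. OOP to date $1,335.50. Plan pays $1,763 − $1,335.50 = $427.50.
Claim 2 — $486: deductible met; 50% of $486 = $243. Cost to patient: $243. OOP to date $1,578.50. Insurer: $486 − $243 = $243.
Claim 3 — $887: 50% coinsurance on $887 = $443.50. Cost to patient: $443.50. OOP to date $2,022. Insurer: $887 − $443.50 = $443.50.
Claim 4 — $7,281: deductible met; 50% of $7,281 = $3,640.50. That would push OOP to $5,662.50, over the $2,850 cap, so patient pays $2,850 − $2,022 = $828. Plan pays $7,281 − $828 = $6,453.

$6,453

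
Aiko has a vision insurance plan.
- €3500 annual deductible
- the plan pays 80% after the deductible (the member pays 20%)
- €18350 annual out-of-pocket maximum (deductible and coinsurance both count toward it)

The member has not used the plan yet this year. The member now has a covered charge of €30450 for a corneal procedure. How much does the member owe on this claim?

The full €3500 deductible is still open; €3500 of this bill applies to it.
After the €3500 deductible portion, €30450 − €3500 = €26950 is subject to coinsurance.
Member's 20% share of €26950 is €5390.
So the member owes €3500 + €5390 = €8890 before any cap.
Total out-of-pocket so far would be €0 + €8890 = €8890, below the €18350 cap — no reduction.

€8890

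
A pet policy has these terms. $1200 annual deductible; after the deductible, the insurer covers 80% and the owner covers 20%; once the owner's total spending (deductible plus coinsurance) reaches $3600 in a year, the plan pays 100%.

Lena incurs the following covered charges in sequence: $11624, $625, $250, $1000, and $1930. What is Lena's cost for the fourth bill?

Claim 1 ($11624): deductible takes $1200, $10424 remains; coinsurance $10424 × 20% = $2084.80. Owner owes $3284.80 (running OOP $3284.80).
Claim 2 ($625): 20% coinsurance on $625 = $125. Owner pays $125; OOP now $3409.80.
Claim 3 ($250): deductible met; 20% of $250 = $50. Owner owes $50 (running OOP $3459.80).
Claim 4 ($1000): 20% coinsurance on $1000 = $200. That would push OOP to $3659.80, over the $3600 cap, so owner pays $3600 − $3459.80 = $140.20.

$140.20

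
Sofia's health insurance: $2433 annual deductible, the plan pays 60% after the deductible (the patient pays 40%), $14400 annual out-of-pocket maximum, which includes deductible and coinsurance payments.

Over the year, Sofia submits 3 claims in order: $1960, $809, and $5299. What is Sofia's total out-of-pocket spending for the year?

Claim 1 ($1960): all of it applies to the deductible. Cost to patient: $1960. OOP to date $1960.
Claim 2 ($809): $473 to deductible, leaving $336; coinsurance $336 × 40% = $134.40. Patient owes $607.40 (running OOP $2567.40).
Claim 3 ($5299): 40% coinsurance on $5299 = $2119.60. Patient owes $2119.60 (running OOP $4687).
Summing the patient's payments: $1960 + $607.40 + $2119.60 = $4687.

$4687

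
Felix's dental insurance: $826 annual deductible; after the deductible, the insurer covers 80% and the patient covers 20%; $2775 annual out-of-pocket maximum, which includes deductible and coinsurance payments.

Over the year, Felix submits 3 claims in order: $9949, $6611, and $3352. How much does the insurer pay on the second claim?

Claim 1 — $9949: $826 to deductible, leaving $9123; patient's 20% is $1824.60. Cost to patient: $2650.60. OOP to date $2650.60. Insurer: $9949 − $2650.60 = $7298.40.
Claim 2 — $6611: deductible met; 20% of $6611 = $1322.20. OOP would hit $3972.80 > $2775, so the cap limits the patient to $2775 − $2650.60 = $124.40. Insurer: $6611 − $124.40 = $6486.60.

$6486.60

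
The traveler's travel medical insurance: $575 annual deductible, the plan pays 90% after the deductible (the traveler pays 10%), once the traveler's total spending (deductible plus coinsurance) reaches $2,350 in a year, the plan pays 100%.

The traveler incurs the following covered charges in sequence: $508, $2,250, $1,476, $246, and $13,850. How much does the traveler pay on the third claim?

Claim 1 — $508: fully absorbed by the deductible. Cost to traveler: $508. OOP to date $508.
Claim 2 — $2,250: deductible takes $67, $2,183 remains; 10% of $2,183 = $218.30. Cost to traveler: $285.30. OOP to date $793.30.
Claim 3 — $1,476: 10% coinsurance on $1,476 = $147.60. Traveler pays $147.60; OOP now $940.90.

$147.60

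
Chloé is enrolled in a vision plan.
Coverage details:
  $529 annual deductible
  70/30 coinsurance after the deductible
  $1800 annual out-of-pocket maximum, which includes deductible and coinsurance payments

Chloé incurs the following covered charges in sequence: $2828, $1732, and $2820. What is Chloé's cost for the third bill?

Bill 1, $2828: deductible takes $529, $2299 remains; 30% of $2299 = $689.70. Cost to member: $1218.70. OOP to date $1218.70.
Bill 2, $1732: 30% coinsurance on $1732 = $519.60. Member owes $519.60 (running OOP $1738.30).
Bill 3, $2820: deductible already satisfied, so member's share is 30% × $2820 = $846. Adding that to $1738.30 gives $2584.30, past the $1800 cap; member pays only $1800 − $1738.30 = $61.70.

$61.70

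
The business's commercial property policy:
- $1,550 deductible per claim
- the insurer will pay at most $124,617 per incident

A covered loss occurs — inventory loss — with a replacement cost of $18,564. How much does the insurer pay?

After the deductible, $18,564 − $1,550 = $17,014 remains.
That's under the $124,617 cap, so the insurer reimburses the full $17,014.

$17,014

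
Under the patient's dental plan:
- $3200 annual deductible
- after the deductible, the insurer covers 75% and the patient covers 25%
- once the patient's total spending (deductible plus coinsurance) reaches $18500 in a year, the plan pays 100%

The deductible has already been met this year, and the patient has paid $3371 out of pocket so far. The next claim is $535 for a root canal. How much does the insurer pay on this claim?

$401.25

With the deductible met, the entire $535 is subject to coinsurance.
Patient's 25% share of $535 is $133.75.
Total out-of-pocket so far would be $3371 + $133.75 = $3504.75, below the $18500 cap — no reduction.
The insurer covers the remainder: $535 − $133.75 = $401.25.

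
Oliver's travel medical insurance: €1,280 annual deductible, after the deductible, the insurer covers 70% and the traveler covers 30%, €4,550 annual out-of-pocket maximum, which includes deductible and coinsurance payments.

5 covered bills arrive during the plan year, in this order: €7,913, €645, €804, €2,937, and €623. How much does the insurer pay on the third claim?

Claim 1 (€7,913): deductible takes €1,280, €6,633 remains; traveler's 30% is €1,989.90. Traveler owes €3,269.90 (running OOP €3,269.90). Insurer: €7,913 − €3,269.90 = €4,643.10.
Claim 2 (€645): deductible met; 30% of €645 = €193.50. Cost to traveler: €193.50. OOP to date €3,463.40. Plan pays €645 − €193.50 = €451.50.
Claim 3 (€804): deductible met; 30% of €804 = €241.20. Cost to traveler: €241.20. OOP to date €3,704.60. Plan pays €804 − €241.20 = €562.80.

€562.80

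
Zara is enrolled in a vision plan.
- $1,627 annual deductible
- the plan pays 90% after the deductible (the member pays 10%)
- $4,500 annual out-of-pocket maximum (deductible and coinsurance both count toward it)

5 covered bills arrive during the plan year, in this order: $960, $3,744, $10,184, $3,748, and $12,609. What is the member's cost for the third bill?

Bill 1, $960: entire amount goes to the deductible. Member owes $960 (running OOP $960).
Bill 2, $3,744: deductible takes $667, $3,077 remains; 10% of $3,077 = $307.70. Member pays $974.70; OOP now $1,934.70.
Bill 3, $10,184: deductible met; 10% of $10,184 = $1,018.40. Member owes $1,018.40 (running OOP $2,953.10).

$1,018.40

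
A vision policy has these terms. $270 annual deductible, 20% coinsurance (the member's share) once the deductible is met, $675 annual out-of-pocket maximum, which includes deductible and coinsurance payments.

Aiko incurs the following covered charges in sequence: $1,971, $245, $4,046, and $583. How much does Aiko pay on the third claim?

$15.80

Claim 1 — $1,971: deductible takes $270, $1,701 remains; member's 20% is $340.20. Member pays $610.20; OOP now $610.20.
Claim 2 — $245: 20% coinsurance on $245 = $49. Cost to member: $49. OOP to date $659.20.
Claim 3 — $4,046: deductible already satisfied, so member's share is 20% × $4,046 = $809.20. Adding that to $659.20 gives $1,468.40, past the $675 cap; member pays only $675 − $659.20 = $15.80.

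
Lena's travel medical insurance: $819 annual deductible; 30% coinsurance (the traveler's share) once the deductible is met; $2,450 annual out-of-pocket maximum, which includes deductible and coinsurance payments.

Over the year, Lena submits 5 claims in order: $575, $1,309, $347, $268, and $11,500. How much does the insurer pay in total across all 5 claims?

#1 ($575): entire amount goes to the deductible. Cost to traveler: $575. OOP to date $575. Insurer: $575 − $575 = $0.
#2 ($1,309): $244 to deductible, leaving $1,065; 30% of $1,065 = $319.50. Traveler pays $563.50; OOP now $1,138.50. Insurer: $1,309 − $563.50 = $745.50.
#3 ($347): deductible already satisfied, so traveler's share is 30% × $347 = $104.10. Traveler pays $104.10; OOP now $1,242.60. Insurer: $347 − $104.10 = $242.90.
#4 ($268): deductible already satisfied, so traveler's share is 30% × $268 = $80.40. Traveler pays $80.40; OOP now $1,323. Insurer: $268 − $80.40 = $187.60.
#5 ($11,500): 30% coinsurance on $11,500 = $3,450. That would push OOP to $4,773, over the $2,450 cap, so traveler pays $2,450 − $1,323 = $1,127. Insurer: $11,500 − $1,127 = $10,373.
Insurer total = bills − traveler's total = $13,999 − $2,450 = $11,549.

$11,549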